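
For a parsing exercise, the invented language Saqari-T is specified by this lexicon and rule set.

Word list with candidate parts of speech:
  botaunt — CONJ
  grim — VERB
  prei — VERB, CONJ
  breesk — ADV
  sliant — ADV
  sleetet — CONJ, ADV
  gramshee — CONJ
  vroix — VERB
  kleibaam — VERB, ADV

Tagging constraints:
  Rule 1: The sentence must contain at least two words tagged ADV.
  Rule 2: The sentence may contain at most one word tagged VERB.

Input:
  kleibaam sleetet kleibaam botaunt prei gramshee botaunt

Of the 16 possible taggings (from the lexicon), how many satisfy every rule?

Candidates per position — 1:kleibaam {VERB,ADV}; 2:sleetet {CONJ,ADV}; 3:kleibaam {VERB,ADV}; 4:botaunt {CONJ}; 5:prei {VERB,CONJ}; 6:gramshee {CONJ}; 7:botaunt {CONJ}.
There are 16 candidate sequences in total.
Checking each against the rules leaves 6 sequences.
Count = 6.

6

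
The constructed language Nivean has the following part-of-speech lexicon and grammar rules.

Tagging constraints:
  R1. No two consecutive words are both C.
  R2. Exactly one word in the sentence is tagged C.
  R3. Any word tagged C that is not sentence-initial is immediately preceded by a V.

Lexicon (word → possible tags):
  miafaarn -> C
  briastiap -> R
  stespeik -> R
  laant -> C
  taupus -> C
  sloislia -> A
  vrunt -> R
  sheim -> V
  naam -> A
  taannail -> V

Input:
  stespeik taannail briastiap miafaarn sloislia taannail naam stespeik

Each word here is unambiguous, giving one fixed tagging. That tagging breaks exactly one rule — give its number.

3

Fixed tagging: R V R C A V A R.
Applying the rules: R1 ok, R2 ok, R3 fails.
Only rule 3 fails.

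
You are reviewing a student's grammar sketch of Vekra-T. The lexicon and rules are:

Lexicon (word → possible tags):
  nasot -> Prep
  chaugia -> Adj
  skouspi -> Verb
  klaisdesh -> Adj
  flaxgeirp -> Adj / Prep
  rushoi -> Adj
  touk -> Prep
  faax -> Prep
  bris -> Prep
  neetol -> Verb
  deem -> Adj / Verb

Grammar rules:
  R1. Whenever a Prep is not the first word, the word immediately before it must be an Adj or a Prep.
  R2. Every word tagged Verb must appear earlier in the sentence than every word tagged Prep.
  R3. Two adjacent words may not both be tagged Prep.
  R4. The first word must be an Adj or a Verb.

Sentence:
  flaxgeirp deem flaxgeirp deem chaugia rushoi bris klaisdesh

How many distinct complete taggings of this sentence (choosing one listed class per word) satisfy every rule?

Candidates per position — 1:flaxgeirp {Adj,Prep}; 2:deem {Adj,Verb}; 3:flaxgeirp {Adj,Prep}; 4:deem {Adj,Verb}; 5:chaugia {Adj}; 6:rushoi {Adj}; 7:bris {Prep}; 8:klaisdesh {Adj}.
There are 16 candidate sequences in total.
The sequences that satisfy every rule: Adj Adj Adj Adj Adj Adj Prep Adj; Adj Adj Adj Verb Adj Adj Prep Adj; Adj Adj Prep Adj Adj Adj Prep Adj; Adj Verb Adj Adj Adj Adj Prep Adj; Adj Verb Adj Verb Adj Adj Prep Adj.
Count = 5.

5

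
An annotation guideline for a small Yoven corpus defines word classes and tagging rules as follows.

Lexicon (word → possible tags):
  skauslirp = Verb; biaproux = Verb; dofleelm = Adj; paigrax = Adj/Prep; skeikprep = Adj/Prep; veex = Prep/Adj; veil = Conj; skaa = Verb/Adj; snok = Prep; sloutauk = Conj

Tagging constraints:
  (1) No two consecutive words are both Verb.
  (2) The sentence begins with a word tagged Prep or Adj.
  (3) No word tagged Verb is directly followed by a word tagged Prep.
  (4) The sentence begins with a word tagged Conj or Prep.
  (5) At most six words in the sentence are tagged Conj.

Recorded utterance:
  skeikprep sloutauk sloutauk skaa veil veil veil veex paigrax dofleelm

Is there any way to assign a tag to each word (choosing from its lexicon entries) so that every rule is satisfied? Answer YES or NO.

YES

Candidates per position — 1:skeikprep {Adj,Prep}; 2:sloutauk {Conj}; 3:sloutauk {Conj}; 4:skaa {Verb,Adj}; 5:veil {Conj}; 6:veil {Conj}; 7:veil {Conj}; 8:veex {Prep,Adj}; 9:paigrax {Adj,Prep}; 10:dofleelm {Adj}.
One satisfying assignment: Prep Conj Conj Adj Conj Conj Conj Prep Prep Adj.
Checking: rule 1 holds; rule 2 holds; rule 3 holds; rule 4 holds; rule 5 holds.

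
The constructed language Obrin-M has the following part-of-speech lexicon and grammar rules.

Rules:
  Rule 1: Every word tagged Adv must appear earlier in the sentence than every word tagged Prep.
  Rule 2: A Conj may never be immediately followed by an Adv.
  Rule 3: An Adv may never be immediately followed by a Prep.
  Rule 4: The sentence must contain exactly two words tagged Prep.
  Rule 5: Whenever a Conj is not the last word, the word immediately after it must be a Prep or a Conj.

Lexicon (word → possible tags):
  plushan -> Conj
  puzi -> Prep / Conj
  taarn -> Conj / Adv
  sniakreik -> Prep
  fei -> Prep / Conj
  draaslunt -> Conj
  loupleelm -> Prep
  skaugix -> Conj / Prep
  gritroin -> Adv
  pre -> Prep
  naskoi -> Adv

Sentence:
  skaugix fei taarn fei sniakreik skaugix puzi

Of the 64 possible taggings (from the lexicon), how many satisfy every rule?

5

Candidates per position — 1:skaugix {Conj,Prep}; 2:fei {Prep,Conj}; 3:taarn {Conj,Adv}; 4:fei {Prep,Conj}; 5:sniakreik {Prep}; 6:skaugix {Conj,Prep}; 7:puzi {Prep,Conj}.
There are 64 candidate sequences in total.
The sequences that satisfy every rule: Conj Prep Conj Conj Prep Conj Conj; Conj Conj Conj Prep Prep Conj Conj; Conj Conj Conj Conj Prep Conj Prep; Conj Conj Conj Conj Prep Prep Conj; Prep Conj Conj Conj Prep Conj Conj.
Count = 5.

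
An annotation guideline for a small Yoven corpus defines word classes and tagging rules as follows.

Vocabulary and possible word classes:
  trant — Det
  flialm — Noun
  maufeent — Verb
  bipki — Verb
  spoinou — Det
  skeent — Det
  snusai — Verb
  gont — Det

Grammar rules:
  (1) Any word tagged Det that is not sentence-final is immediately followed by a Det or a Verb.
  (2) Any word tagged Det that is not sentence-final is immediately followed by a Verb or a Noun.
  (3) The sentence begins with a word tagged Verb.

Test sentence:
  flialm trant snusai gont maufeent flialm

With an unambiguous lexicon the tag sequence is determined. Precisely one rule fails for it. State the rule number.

Fixed tagging: Noun Det Verb Det Verb Noun.
Rule check: R1 holds, R2 holds, R3 violated.
Only rule 3 fails.

3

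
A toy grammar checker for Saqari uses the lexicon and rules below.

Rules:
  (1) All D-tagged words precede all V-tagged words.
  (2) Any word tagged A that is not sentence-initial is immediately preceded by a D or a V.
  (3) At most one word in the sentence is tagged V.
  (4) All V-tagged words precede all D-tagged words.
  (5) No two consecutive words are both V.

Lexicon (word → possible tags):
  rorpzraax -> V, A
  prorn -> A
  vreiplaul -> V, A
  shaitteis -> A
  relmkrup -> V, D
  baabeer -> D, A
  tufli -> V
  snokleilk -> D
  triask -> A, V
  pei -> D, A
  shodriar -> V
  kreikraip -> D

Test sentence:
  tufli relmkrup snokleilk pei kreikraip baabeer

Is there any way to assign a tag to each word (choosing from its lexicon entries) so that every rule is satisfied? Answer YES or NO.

Candidates per position — 1:tufli {V}; 2:relmkrup {V,D}; 3:snokleilk {D}; 4:pei {D,A}; 5:kreikraip {D}; 6:baabeer {D,A}.
Rule 1 cannot be satisfied by any choice of tags from the lexicon.
So there is no consistent tagging.

NO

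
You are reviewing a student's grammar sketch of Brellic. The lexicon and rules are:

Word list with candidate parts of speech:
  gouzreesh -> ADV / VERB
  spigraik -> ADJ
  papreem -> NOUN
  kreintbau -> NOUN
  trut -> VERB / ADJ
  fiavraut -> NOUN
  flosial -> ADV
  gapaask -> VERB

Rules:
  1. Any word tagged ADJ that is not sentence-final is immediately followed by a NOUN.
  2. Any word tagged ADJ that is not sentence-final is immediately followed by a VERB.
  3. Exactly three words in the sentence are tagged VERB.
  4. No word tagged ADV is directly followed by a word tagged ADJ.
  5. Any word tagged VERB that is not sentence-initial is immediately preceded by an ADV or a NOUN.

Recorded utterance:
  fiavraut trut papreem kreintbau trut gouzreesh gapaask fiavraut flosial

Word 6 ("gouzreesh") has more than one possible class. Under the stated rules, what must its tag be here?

ADV

Candidates per position — 1:fiavraut {NOUN}; 2:trut {VERB,ADJ}; 3:papreem {NOUN}; 4:kreintbau {NOUN}; 5:trut {VERB,ADJ}; 6:gouzreesh {ADV,VERB}; 7:gapaask {VERB}; 8:fiavraut {NOUN}; 9:flosial {ADV}.
If word 2 were ADJ, no tagging could satisfy rule 2; so word 2 is VERB.
If word 5 were ADJ, no tagging could satisfy rule 1; so word 5 is VERB.
If word 6 were VERB, no tagging could satisfy rule 3; so word 6 is ADV.
That leaves exactly one tagging: NOUN VERB NOUN NOUN VERB ADV VERB NOUN ADV.
Verifying each rule — rule 1 ✓; rule 2 ✓; rule 3 ✓; rule 4 ✓; rule 5 ✓.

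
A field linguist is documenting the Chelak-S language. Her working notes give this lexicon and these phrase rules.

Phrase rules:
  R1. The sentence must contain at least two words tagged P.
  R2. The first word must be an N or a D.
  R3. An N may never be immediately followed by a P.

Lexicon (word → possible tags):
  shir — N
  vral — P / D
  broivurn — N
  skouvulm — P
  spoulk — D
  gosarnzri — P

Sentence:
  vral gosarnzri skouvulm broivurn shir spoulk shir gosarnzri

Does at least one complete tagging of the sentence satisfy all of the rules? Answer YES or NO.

Candidates per position — 1:vral {P,D}; 2:gosarnzri {P}; 3:skouvulm {P}; 4:broivurn {N}; 5:shir {N}; 6:spoulk {D}; 7:shir {N}; 8:gosarnzri {P}.
Rule 3 cannot be satisfied by any choice of tags from the lexicon.
So there is no consistent tagging.

NO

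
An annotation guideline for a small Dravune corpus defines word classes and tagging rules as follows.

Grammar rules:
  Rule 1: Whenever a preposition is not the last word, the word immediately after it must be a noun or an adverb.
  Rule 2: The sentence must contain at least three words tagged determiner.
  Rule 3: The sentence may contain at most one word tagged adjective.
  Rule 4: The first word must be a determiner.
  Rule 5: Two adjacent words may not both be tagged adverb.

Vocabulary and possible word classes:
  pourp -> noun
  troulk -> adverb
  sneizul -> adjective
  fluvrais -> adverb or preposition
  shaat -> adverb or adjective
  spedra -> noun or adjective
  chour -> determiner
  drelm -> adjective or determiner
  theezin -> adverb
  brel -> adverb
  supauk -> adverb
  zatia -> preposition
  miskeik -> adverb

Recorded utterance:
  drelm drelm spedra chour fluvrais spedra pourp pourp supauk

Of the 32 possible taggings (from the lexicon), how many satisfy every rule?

5

Candidates per position — 1:drelm {adjective,determiner}; 2:drelm {adjective,determiner}; 3:spedra {noun,adjective}; 4:chour {determiner}; 5:fluvrais {adverb,preposition}; 6:spedra {noun,adjective}; 7:pourp {noun}; 8:pourp {noun}; 9:supauk {adverb}.
There are 32 candidate sequences in total.
The sequences that satisfy every rule: determiner determiner noun determiner adverb noun noun noun adverb; determiner determiner noun determiner adverb adjective noun noun adverb; determiner determiner noun determiner preposition noun noun noun adverb; determiner determiner adjective determiner adverb noun noun noun adverb; determiner determiner adjective determiner preposition noun noun noun adverb.
Count = 5.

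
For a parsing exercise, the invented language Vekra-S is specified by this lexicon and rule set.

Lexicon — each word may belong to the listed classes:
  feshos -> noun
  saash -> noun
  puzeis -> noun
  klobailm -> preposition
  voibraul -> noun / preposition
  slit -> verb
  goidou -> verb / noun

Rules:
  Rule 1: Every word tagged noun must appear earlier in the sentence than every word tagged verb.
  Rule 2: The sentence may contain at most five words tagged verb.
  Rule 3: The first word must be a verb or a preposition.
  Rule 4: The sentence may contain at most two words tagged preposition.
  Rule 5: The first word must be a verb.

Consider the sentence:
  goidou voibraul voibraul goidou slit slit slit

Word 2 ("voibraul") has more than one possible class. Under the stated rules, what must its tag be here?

preposition

Candidates per position — 1:goidou {verb,noun}; 2:voibraul {noun,preposition}; 3:voibraul {noun,preposition}; 4:goidou {verb,noun}; 5:slit {verb}; 6:slit {verb}; 7:slit {verb}.
If word 1 were noun, no tagging could satisfy rule 3; so word 1 is verb.
If word 2 were noun, no tagging could satisfy rule 1; so word 2 is preposition.
If word 3 were noun, no tagging could satisfy rule 1; so word 3 is preposition.
If word 4 were noun, no tagging could satisfy rule 1; so word 4 is verb.
The only consistent sequence is: verb preposition preposition verb verb verb verb.
Verifying each rule — rule 1 ✓; rule 2 ✓; rule 3 ✓; rule 4 ✓; rule 5 ✓.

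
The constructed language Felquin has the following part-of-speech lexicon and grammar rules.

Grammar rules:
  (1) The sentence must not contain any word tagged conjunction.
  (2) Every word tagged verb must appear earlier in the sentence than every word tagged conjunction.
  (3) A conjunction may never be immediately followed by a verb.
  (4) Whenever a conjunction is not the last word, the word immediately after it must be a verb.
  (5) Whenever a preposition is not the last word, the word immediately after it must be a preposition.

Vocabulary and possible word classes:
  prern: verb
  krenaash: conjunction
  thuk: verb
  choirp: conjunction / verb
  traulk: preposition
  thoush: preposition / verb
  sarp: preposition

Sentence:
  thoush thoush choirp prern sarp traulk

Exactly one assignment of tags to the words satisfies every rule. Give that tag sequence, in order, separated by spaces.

Candidates per position — 1:thoush {preposition,verb}; 2:thoush {preposition,verb}; 3:choirp {conjunction,verb}; 4:prern {verb}; 5:sarp {preposition}; 6:traulk {preposition}.
Word 1 cannot be preposition — rule 5 would then fail for every completion. It is verb.
Word 2 cannot be preposition — rule 5 would then fail for every completion. It is verb.
Word 3 cannot be conjunction — rule 1 would then fail for every completion. It is verb.
So the tagging must be: verb verb verb verb preposition preposition.
Check: rule 1 holds; rule 2 holds; rule 3 holds; rule 4 holds; rule 5 holds.

verb verb verb verb preposition preposition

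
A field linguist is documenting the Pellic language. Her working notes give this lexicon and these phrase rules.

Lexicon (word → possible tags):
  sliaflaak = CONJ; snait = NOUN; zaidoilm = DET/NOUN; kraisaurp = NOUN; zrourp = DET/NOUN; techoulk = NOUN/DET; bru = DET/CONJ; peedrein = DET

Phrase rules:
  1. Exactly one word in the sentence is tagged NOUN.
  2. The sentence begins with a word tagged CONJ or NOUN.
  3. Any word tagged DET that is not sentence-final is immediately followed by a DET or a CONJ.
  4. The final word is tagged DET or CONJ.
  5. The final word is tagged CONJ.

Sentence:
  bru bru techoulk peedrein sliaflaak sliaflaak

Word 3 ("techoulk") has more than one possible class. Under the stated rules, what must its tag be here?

Candidates per position — 1:bru {DET,CONJ}; 2:bru {DET,CONJ}; 3:techoulk {NOUN,DET}; 4:peedrein {DET}; 5:sliaflaak {CONJ}; 6:sliaflaak {CONJ}.
Position 1: tagging it DET would leave rule 2 unsatisfiable, so it must be CONJ.
Position 3: tagging it DET would leave rule 1 unsatisfiable, so it must be NOUN.
Position 2: tagging it DET would leave rule 3 unsatisfiable, so it must be CONJ.
The only consistent sequence is: CONJ CONJ NOUN DET CONJ CONJ.
Checking: rule 1 ✓; rule 2 ✓; rule 3 ✓; rule 4 ✓; rule 5 ✓.

NOUN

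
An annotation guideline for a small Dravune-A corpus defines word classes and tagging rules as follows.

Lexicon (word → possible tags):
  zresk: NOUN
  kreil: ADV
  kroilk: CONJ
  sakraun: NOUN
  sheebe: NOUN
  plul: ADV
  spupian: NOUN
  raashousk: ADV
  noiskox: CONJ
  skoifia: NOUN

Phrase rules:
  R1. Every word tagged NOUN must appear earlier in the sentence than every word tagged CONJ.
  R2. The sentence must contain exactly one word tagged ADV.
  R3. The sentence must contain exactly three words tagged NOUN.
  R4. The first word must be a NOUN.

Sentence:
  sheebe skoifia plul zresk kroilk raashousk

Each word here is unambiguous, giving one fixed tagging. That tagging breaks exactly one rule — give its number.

2

Fixed tagging: NOUN NOUN ADV NOUN CONJ ADV.
Rule check: R1 ✓, R2 ✗, R3 ✓, R4 ✓.
Only rule 2 fails.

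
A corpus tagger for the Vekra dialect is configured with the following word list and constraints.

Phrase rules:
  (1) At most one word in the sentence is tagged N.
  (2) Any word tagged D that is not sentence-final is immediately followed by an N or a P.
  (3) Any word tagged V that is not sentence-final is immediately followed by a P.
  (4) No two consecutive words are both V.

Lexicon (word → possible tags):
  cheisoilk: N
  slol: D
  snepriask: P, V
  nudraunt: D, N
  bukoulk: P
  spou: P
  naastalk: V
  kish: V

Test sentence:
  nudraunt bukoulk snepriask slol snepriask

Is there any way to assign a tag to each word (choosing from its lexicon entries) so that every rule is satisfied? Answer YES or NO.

Candidates per position — 1:nudraunt {D,N}; 2:bukoulk {P}; 3:snepriask {P,V}; 4:slol {D}; 5:snepriask {P,V}.
One satisfying assignment: D P P D P.
Check: rule 1 ✓; rule 2 ✓; rule 3 ✓; rule 4 ✓.

YES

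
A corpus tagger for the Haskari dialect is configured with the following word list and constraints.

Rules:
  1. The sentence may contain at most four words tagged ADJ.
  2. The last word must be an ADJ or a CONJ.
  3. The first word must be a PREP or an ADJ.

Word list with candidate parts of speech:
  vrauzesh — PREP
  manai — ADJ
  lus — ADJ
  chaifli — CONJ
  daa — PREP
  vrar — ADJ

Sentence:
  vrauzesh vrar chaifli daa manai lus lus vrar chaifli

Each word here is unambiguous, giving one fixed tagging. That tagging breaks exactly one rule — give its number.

1

Fixed tagging: PREP ADJ CONJ PREP ADJ ADJ ADJ ADJ CONJ.
Rule check: R1 fails, R2 ok, R3 ok.
Only rule 1 fails.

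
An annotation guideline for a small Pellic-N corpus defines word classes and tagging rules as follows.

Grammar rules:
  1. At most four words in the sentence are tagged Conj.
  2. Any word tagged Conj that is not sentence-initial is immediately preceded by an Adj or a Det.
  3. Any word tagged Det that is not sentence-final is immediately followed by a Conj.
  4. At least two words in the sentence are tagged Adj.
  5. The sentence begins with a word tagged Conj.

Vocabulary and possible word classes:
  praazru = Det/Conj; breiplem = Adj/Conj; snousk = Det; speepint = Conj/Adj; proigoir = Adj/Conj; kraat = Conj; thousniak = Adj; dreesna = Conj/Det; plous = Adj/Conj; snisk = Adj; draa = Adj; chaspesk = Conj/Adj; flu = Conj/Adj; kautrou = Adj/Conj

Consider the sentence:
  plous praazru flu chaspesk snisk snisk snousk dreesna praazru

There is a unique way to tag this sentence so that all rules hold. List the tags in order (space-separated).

Candidates per position — 1:plous {Adj,Conj}; 2:praazru {Det,Conj}; 3:flu {Conj,Adj}; 4:chaspesk {Conj,Adj}; 5:snisk {Adj}; 6:snisk {Adj}; 7:snousk {Det}; 8:dreesna {Conj,Det}; 9:praazru {Det,Conj}.
Position 1: Adj is ruled out by rule 5; that leaves Conj.
Position 2: Conj is ruled out by rule 2; that leaves Det.
Position 3: Adj is ruled out by rule 3; that leaves Conj.
Position 4: Conj is ruled out by rule 2; that leaves Adj.
Position 8: Det is ruled out by rule 3; that leaves Conj.
Position 9: Conj is ruled out by rule 2; that leaves Det.
The only consistent sequence is: Conj Det Conj Adj Adj Adj Det Conj Det.
Check: rule 1 satisfied; rule 2 satisfied; rule 3 satisfied; rule 4 satisfied; rule 5 satisfied.

Conj Det Conj Adj Adj Adj Det Conj Det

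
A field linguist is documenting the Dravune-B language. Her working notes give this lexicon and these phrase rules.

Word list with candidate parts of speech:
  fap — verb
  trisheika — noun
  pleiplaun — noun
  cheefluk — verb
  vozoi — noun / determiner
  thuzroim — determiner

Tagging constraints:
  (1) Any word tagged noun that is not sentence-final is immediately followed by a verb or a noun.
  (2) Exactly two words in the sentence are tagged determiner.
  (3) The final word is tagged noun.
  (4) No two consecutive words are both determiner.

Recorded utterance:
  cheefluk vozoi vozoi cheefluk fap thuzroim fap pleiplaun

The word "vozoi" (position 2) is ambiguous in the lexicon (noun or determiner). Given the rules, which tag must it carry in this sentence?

Candidates per position — 1:cheefluk {verb}; 2:vozoi {noun,determiner}; 3:vozoi {noun,determiner}; 4:cheefluk {verb}; 5:fap {verb}; 6:thuzroim {determiner}; 7:fap {verb}; 8:pleiplaun {noun}.
Position 2: the remaining choice is settled jointly with positions 3 — only determiner at position 2 is part of a tagging that satisfies every rule.
The unique satisfying tagging is: verb determiner noun verb verb determiner verb noun.
Checking: rule 1 ok; rule 2 ok; rule 3 ok; rule 4 ok.

determiner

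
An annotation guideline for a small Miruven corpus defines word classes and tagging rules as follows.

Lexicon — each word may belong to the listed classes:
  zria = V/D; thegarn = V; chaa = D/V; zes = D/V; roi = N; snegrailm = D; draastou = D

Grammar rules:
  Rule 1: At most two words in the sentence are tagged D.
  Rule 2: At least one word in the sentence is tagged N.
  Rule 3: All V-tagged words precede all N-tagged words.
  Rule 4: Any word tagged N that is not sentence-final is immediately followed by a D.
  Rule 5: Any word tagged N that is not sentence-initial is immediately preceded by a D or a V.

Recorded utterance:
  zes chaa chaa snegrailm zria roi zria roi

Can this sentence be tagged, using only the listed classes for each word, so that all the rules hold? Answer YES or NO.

Candidates per position — 1:zes {D,V}; 2:chaa {D,V}; 3:chaa {D,V}; 4:snegrailm {D}; 5:zria {V,D}; 6:roi {N}; 7:zria {V,D}; 8:roi {N}.
One satisfying assignment: V V V D V N D N.
Checking: rule 1 ok; rule 2 ok; rule 3 ok; rule 4 ok; rule 5 ok.

YES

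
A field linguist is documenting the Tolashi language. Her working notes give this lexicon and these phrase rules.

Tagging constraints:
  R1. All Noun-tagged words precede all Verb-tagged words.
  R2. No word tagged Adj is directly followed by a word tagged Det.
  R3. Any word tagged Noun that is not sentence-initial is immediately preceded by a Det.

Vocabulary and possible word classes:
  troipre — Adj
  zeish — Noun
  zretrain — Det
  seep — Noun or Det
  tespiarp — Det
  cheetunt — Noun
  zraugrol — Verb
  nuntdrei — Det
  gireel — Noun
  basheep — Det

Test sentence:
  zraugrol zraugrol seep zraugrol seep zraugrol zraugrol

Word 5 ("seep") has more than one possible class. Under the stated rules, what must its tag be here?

Det

Candidates per position — 1:zraugrol {Verb}; 2:zraugrol {Verb}; 3:seep {Noun,Det}; 4:zraugrol {Verb}; 5:seep {Noun,Det}; 6:zraugrol {Verb}; 7:zraugrol {Verb}.
At position 3, choosing Noun makes rule 1 impossible to satisfy; hence Det.
At position 5, choosing Noun makes rule 1 impossible to satisfy; hence Det.
The only consistent sequence is: Verb Verb Det Verb Det Verb Verb.
Check: rule 1 ✓; rule 2 ✓; rule 3 ✓.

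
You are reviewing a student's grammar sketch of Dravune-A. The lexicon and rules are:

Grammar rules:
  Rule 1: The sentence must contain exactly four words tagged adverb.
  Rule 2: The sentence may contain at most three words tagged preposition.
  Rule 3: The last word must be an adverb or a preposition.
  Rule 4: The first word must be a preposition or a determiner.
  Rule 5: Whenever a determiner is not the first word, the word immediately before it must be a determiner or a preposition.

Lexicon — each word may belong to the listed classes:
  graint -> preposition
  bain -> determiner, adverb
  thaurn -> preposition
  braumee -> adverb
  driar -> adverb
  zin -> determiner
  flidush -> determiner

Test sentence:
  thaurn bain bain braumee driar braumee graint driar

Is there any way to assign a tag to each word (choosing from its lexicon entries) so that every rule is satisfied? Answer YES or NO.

Candidates per position — 1:thaurn {preposition}; 2:bain {determiner,adverb}; 3:bain {determiner,adverb}; 4:braumee {adverb}; 5:driar {adverb}; 6:braumee {adverb}; 7:graint {preposition}; 8:driar {adverb}.
One satisfying assignment: preposition determiner determiner adverb adverb adverb preposition adverb.
Checking: rule 1 holds; rule 2 holds; rule 3 holds; rule 4 holds; rule 5 holds.

YES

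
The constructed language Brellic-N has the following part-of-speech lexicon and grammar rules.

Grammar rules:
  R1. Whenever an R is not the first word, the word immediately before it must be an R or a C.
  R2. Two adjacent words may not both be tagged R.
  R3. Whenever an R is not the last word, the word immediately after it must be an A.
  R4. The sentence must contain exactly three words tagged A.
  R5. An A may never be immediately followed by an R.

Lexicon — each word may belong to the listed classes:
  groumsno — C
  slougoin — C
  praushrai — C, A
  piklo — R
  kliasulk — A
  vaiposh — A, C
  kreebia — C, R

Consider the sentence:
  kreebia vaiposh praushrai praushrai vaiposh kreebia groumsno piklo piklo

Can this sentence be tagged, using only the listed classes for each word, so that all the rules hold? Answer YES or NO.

NO

Candidates per position — 1:kreebia {C,R}; 2:vaiposh {A,C}; 3:praushrai {C,A}; 4:praushrai {C,A}; 5:vaiposh {A,C}; 6:kreebia {C,R}; 7:groumsno {C}; 8:piklo {R}; 9:piklo {R}.
Rule 2 cannot be satisfied by any choice of tags from the lexicon.
So there is no consistent tagging.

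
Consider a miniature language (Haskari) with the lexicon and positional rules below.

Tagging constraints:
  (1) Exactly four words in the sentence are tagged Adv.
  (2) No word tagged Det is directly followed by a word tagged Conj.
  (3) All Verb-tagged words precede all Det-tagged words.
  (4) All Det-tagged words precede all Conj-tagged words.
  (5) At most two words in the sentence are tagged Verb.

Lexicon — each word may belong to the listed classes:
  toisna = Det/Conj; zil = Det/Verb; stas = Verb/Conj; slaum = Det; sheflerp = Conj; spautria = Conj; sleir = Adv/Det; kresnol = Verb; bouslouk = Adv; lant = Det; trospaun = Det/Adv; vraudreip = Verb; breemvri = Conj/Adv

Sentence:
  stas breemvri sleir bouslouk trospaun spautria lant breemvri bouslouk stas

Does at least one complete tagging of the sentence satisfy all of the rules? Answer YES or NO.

NO

Candidates per position — 1:stas {Verb,Conj}; 2:breemvri {Conj,Adv}; 3:sleir {Adv,Det}; 4:bouslouk {Adv}; 5:trospaun {Det,Adv}; 6:spautria {Conj}; 7:lant {Det}; 8:breemvri {Conj,Adv}; 9:bouslouk {Adv}; 10:stas {Verb,Conj}.
Rule 4 cannot be satisfied by any choice of tags from the lexicon.
So there is no consistent tagging.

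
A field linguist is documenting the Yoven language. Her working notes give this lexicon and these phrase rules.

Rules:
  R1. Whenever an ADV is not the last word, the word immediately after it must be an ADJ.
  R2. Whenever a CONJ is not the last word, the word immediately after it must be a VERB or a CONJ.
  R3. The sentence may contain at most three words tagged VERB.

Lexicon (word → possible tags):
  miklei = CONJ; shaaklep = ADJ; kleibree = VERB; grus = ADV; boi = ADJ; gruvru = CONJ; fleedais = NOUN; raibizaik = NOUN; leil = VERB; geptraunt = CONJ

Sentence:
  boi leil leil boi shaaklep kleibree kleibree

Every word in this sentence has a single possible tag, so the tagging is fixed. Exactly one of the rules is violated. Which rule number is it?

Fixed tagging: ADJ VERB VERB ADJ ADJ VERB VERB.
Checking each rule: R1 ok, R2 ok, R3 fails.
Only rule 3 fails.

3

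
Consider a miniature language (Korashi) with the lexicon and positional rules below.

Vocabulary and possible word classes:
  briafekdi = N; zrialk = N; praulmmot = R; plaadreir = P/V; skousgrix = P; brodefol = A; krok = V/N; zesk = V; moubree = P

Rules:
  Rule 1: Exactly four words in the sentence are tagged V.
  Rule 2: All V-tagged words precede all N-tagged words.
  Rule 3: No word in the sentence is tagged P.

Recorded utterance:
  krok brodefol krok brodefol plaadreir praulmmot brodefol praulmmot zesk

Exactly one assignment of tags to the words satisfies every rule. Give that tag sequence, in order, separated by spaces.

V A V A V R A R V

Candidates per position — 1:krok {V,N}; 2:brodefol {A}; 3:krok {V,N}; 4:brodefol {A}; 5:plaadreir {P,V}; 6:praulmmot {R}; 7:brodefol {A}; 8:praulmmot {R}; 9:zesk {V}.
At position 1, choosing N makes rule 1 impossible to satisfy; hence V.
At position 3, choosing N makes rule 1 impossible to satisfy; hence V.
At position 5, choosing P makes rule 1 impossible to satisfy; hence V.
The only consistent sequence is: V A V A V R A R V.
Verifying each rule — rule 1 ✓; rule 2 ✓; rule 3 ✓.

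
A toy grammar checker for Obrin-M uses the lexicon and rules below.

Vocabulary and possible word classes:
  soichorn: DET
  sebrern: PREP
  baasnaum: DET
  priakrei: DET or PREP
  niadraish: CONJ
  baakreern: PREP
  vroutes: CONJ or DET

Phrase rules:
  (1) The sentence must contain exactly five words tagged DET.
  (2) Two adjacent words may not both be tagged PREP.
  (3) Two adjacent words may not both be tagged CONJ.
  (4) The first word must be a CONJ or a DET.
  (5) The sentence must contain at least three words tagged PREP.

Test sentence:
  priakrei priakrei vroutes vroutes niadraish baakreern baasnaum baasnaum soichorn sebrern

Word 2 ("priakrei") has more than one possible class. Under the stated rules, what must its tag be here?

PREP

Candidates per position — 1:priakrei {DET,PREP}; 2:priakrei {DET,PREP}; 3:vroutes {CONJ,DET}; 4:vroutes {CONJ,DET}; 5:niadraish {CONJ}; 6:baakreern {PREP}; 7:baasnaum {DET}; 8:baasnaum {DET}; 9:soichorn {DET}; 10:sebrern {PREP}.
Position 1: PREP is ruled out by rule 4; that leaves DET.
Position 2: DET is ruled out by rule 5; that leaves PREP.
Position 4: CONJ is ruled out by rule 3; that leaves DET.
Position 3: DET is ruled out by rule 1; that leaves CONJ.
The only consistent sequence is: DET PREP CONJ DET CONJ PREP DET DET DET PREP.
Check: rule 1 ok; rule 2 ok; rule 3 ok; rule 4 ok; rule 5 ok.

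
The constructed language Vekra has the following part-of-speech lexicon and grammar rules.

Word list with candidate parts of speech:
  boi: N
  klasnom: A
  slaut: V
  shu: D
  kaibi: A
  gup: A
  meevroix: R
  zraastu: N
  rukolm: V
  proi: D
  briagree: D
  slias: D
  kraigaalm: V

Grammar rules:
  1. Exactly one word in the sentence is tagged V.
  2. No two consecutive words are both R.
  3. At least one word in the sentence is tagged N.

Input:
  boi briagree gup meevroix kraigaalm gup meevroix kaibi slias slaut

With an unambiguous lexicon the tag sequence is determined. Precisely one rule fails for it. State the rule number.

Fixed tagging: N D A R V A R A D V.
Checking each rule: R1 ✗, R2 ✓, R3 ✓.
Only rule 1 fails.

1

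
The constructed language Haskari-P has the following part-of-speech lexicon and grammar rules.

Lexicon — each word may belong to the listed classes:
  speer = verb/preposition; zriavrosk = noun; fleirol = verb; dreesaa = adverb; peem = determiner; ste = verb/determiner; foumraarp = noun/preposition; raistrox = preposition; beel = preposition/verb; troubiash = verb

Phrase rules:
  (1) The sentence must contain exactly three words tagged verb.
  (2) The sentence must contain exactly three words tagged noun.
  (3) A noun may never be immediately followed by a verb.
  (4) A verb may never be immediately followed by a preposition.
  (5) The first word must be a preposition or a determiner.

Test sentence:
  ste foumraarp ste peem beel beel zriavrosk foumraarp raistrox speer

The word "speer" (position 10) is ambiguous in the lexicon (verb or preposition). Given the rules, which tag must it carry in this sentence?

Candidates per position — 1:ste {verb,determiner}; 2:foumraarp {noun,preposition}; 3:ste {verb,determiner}; 4:peem {determiner}; 5:beel {preposition,verb}; 6:beel {preposition,verb}; 7:zriavrosk {noun}; 8:foumraarp {noun,preposition}; 9:raistrox {preposition}; 10:speer {verb,preposition}.
Position 1: tagging it verb would leave rule 5 unsatisfiable, so it must be determiner.
Position 2: tagging it preposition would leave rule 2 unsatisfiable, so it must be noun.
Position 3: tagging it verb would leave rule 3 unsatisfiable, so it must be determiner.
Position 5: tagging it preposition would leave rule 1 unsatisfiable, so it must be verb.
Position 6: tagging it preposition would leave rule 1 unsatisfiable, so it must be verb.
Position 8: tagging it preposition would leave rule 2 unsatisfiable, so it must be noun.
Position 10: tagging it preposition would leave rule 1 unsatisfiable, so it must be verb.
The only consistent sequence is: determiner noun determiner determiner verb verb noun noun preposition verb.
Rule-by-rule: rule 1 holds; rule 2 holds; rule 3 holds; rule 4 holds; rule 5 holds.

verb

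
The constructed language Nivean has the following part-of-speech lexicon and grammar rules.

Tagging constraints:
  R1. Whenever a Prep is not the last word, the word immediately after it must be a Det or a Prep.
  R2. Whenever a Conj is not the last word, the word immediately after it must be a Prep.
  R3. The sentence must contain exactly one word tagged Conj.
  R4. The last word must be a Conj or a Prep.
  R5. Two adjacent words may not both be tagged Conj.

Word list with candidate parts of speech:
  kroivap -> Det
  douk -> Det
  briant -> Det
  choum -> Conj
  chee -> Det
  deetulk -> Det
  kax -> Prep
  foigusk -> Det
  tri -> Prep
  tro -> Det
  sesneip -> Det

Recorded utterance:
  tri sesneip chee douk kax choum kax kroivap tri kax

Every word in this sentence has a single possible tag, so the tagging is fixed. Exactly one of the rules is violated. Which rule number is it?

1

Fixed tagging: Prep Det Det Det Prep Conj Prep Det Prep Prep.
Rule check: R1 violated, R2 holds, R3 holds, R4 holds, R5 holds.
Only rule 1 fails.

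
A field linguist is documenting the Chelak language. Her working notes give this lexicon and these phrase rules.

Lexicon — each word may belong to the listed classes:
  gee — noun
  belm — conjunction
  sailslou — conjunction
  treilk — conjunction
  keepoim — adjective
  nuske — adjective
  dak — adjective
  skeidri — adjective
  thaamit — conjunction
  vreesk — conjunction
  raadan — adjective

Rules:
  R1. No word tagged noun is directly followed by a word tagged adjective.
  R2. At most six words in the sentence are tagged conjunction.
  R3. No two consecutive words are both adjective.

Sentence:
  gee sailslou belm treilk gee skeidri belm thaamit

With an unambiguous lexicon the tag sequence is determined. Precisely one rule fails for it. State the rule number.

1

Fixed tagging: noun conjunction conjunction conjunction noun adjective conjunction conjunction.
Applying the rules: R1 fail, R2 pass, R3 pass.
Only rule 1 fails.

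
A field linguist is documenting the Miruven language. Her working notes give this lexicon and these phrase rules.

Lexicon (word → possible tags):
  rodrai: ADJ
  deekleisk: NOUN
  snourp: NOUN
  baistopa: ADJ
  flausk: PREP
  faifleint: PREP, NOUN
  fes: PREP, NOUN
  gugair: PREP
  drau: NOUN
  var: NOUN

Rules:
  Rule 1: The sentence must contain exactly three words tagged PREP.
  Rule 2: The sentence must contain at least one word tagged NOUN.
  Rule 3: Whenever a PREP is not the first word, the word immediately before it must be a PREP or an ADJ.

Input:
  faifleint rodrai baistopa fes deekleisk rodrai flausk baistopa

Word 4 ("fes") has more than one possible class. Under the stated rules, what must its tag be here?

Candidates per position — 1:faifleint {PREP,NOUN}; 2:rodrai {ADJ}; 3:baistopa {ADJ}; 4:fes {PREP,NOUN}; 5:deekleisk {NOUN}; 6:rodrai {ADJ}; 7:flausk {PREP}; 8:baistopa {ADJ}.
Position 1: tagging it NOUN would leave rule 1 unsatisfiable, so it must be PREP.
Position 4: tagging it NOUN would leave rule 1 unsatisfiable, so it must be PREP.
That leaves exactly one tagging: PREP ADJ ADJ PREP NOUN ADJ PREP ADJ.
Check: rule 1 ok; rule 2 ok; rule 3 ok.

PREP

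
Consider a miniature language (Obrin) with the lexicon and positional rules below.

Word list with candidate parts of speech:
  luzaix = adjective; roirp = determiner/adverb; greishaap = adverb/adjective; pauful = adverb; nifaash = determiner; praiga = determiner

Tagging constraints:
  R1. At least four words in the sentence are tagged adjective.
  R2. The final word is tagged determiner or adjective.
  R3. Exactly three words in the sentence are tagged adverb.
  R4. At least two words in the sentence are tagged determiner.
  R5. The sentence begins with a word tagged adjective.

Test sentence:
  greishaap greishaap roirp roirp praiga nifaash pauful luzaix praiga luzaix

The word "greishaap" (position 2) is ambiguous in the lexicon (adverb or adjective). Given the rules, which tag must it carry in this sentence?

adjective

Candidates per position — 1:greishaap {adverb,adjective}; 2:greishaap {adverb,adjective}; 3:roirp {determiner,adverb}; 4:roirp {determiner,adverb}; 5:praiga {determiner}; 6:nifaash {determiner}; 7:pauful {adverb}; 8:luzaix {adjective}; 9:praiga {determiner}; 10:luzaix {adjective}.
Position 1: tagging it adverb would leave rule 1 unsatisfiable, so it must be adjective.
Position 2: tagging it adverb would leave rule 1 unsatisfiable, so it must be adjective.
Position 3: tagging it determiner would leave rule 3 unsatisfiable, so it must be adverb.
Position 4: tagging it determiner would leave rule 3 unsatisfiable, so it must be adverb.
That leaves exactly one tagging: adjective adjective adverb adverb determiner determiner adverb adjective determiner adjective.
Checking: rule 1 ✓; rule 2 ✓; rule 3 ✓; rule 4 ✓; rule 5 ✓.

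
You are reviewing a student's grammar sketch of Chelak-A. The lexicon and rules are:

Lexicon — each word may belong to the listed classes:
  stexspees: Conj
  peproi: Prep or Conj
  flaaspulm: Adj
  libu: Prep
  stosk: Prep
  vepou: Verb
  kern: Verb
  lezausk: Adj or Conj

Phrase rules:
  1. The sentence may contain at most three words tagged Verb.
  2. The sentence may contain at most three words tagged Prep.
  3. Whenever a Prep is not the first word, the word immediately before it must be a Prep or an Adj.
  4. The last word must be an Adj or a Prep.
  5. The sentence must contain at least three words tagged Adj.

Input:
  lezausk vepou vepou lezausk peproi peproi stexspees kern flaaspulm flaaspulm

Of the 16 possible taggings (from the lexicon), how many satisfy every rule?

7

Candidates per position — 1:lezausk {Adj,Conj}; 2:vepou {Verb}; 3:vepou {Verb}; 4:lezausk {Adj,Conj}; 5:peproi {Prep,Conj}; 6:peproi {Prep,Conj}; 7:stexspees {Conj}; 8:kern {Verb}; 9:flaaspulm {Adj}; 10:flaaspulm {Adj}.
There are 16 candidate sequences in total.
Checking each against the rules leaves 7 sequences.
Count = 7.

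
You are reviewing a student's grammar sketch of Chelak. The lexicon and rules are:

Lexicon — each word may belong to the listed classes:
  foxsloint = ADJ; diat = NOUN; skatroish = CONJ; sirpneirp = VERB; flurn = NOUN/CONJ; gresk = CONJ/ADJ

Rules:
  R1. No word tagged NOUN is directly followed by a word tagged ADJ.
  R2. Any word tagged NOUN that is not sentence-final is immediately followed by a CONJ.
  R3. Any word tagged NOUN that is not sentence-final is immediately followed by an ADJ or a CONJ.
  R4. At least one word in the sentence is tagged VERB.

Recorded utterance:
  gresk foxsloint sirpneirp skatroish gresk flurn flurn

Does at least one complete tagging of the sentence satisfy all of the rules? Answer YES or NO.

YES

Candidates per position — 1:gresk {CONJ,ADJ}; 2:foxsloint {ADJ}; 3:sirpneirp {VERB}; 4:skatroish {CONJ}; 5:gresk {CONJ,ADJ}; 6:flurn {NOUN,CONJ}; 7:flurn {NOUN,CONJ}.
One satisfying assignment: CONJ ADJ VERB CONJ ADJ CONJ CONJ.
Checking: rule 1 satisfied; rule 2 satisfied; rule 3 satisfied; rule 4 satisfied.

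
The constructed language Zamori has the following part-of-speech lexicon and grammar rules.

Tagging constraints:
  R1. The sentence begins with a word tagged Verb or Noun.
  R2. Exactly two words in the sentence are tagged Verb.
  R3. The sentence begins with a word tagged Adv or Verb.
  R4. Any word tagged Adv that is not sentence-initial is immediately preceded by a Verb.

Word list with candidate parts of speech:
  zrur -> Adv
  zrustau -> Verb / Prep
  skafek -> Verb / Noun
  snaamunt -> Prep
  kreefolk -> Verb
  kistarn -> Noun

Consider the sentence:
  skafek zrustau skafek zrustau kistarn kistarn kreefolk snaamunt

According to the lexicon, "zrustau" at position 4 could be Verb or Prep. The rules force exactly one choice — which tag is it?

Prep

Candidates per position — 1:skafek {Verb,Noun}; 2:zrustau {Verb,Prep}; 3:skafek {Verb,Noun}; 4:zrustau {Verb,Prep}; 5:kistarn {Noun}; 6:kistarn {Noun}; 7:kreefolk {Verb}; 8:snaamunt {Prep}.
Position 1: tagging it Noun would leave rule 3 unsatisfiable, so it must be Verb.
Position 2: tagging it Verb would leave rule 2 unsatisfiable, so it must be Prep.
Position 3: tagging it Verb would leave rule 2 unsatisfiable, so it must be Noun.
Position 4: tagging it Verb would leave rule 2 unsatisfiable, so it must be Prep.
The unique satisfying tagging is: Verb Prep Noun Prep Noun Noun Verb Prep.
Verifying each rule — rule 1 holds; rule 2 holds; rule 3 holds; rule 4 holds.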